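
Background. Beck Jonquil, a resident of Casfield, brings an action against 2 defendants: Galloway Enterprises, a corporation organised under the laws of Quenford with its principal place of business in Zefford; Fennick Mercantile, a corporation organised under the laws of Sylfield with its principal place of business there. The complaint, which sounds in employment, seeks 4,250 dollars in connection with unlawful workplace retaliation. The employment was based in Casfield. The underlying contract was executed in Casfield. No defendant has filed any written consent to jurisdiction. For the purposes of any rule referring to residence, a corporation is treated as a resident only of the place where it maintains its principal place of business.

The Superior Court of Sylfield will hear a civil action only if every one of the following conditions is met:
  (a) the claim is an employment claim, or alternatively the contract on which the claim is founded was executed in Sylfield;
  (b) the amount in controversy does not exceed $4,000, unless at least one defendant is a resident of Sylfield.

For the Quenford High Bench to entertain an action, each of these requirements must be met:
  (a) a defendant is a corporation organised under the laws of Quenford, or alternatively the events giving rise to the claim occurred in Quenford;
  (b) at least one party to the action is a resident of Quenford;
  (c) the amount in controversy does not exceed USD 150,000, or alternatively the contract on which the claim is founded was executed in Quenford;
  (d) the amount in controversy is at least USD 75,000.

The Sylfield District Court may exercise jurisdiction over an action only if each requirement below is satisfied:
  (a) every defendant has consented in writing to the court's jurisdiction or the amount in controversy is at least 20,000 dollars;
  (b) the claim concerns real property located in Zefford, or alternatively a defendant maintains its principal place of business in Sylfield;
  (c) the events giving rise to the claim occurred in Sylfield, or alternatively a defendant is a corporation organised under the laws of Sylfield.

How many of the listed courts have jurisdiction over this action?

1

The Superior Court of Sylfield:
  (a) The claim is an employment claim, so one alternative holds. Met.
  (b) The amount in controversy is 4,250 dollars, above the 4,000 dollars ceiling. However, Fennick Mercantile resides in Sylfield, so the 'unless' proviso supplies this condition. Met.
  → All conditions met; jurisdiction exists.
The Quenford High Bench:
  (a) Galloway Enterprises is organised under the laws of Quenford, so one alternative holds. Satisfied.
  (b) No party resides in Quenford. Condition not met.
  (c) The amount in controversy is 4,250 dollars, within the 150,000 dollars ceiling, so this disjunct is met. Met.
  (d) The amount in controversy is $4,250, below the 75,000 dollars floor. Fails.
  → No jurisdiction.
The Sylfield District Court:
  (a) No such written consent has been filed; the amount in controversy is 4,250 dollars, below the $20,000 floor — none of the alternatives is met. Fails.
  (b) Fennick Mercantile has its principal place of business in Sylfield, so one alternative holds. Met.
  (c) Fennick Mercantile is organised under the laws of Sylfield, which satisfies one of the alternatives. Met.
  → Not every requirement is met — no jurisdiction.
Courts with jurisdiction: the Superior Court of Sylfield — 1 in total.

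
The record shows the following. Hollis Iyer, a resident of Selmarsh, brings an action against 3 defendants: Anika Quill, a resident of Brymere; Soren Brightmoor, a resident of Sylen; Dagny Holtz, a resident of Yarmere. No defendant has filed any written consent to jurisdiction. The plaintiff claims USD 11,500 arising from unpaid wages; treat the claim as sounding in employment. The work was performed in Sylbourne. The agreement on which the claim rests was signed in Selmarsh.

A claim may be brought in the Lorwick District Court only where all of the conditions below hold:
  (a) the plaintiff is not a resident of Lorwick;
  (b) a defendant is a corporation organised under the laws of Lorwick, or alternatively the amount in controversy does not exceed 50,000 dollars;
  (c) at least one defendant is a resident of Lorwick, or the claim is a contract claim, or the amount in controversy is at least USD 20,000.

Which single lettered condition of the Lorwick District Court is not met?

(c)

The Lorwick District Court:
  (a) The plaintiff resides in Selmarsh, which is not Lorwick. Condition met.
  (b) The amount in controversy is 11,500 dollars, within the 50,000 dollars ceiling, which satisfies one of the alternatives. Satisfied.
  (c) No defendant resides in Lorwick (they reside in Brymere, Sylen, Yarmere); the claim is an employment claim, not a contract claim; the amount in controversy is 11,500 dollars, below the 20,000 dollars floor — none of the alternatives is met. Not satisfied.
Only condition (c) fails.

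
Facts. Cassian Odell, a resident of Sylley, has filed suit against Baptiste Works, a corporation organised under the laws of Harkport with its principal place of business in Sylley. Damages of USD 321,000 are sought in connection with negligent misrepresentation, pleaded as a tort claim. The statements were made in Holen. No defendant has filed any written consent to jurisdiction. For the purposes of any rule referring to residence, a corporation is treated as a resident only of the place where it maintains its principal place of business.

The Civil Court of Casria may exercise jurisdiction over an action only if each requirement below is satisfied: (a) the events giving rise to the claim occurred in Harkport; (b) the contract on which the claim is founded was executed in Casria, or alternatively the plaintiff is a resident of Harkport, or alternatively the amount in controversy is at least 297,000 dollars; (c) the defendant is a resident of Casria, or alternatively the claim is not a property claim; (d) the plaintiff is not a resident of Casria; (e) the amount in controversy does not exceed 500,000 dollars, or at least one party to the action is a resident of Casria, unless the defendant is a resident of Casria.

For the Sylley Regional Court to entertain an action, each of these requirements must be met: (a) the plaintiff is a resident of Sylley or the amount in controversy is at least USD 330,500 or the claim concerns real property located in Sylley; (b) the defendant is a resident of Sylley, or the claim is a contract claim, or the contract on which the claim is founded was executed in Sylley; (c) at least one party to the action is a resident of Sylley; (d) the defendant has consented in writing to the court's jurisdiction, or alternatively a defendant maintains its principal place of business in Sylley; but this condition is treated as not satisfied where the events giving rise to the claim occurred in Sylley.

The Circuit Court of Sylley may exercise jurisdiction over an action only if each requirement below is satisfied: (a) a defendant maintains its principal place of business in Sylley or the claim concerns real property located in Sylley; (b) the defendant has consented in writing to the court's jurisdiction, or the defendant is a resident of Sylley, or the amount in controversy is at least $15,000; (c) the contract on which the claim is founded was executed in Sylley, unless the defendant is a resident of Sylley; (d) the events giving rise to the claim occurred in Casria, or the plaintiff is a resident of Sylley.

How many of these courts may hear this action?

2

The Civil Court of Casria:
  (a) The operative events occurred in Holen, not Harkport. Fails.
  (b) The amount in controversy is $321,000, which meets the 297,000 dollars floor — that alternative is enough. Condition met.
  (c) The claim is a tort claim, not a property claim, so this disjunct is met. Met.
  (d) The plaintiff resides in Sylley, which is not Casria. Satisfied.
  (e) The amount in controversy is 321,000 dollars, within the $500,000 ceiling — that alternative is enough. Condition met.
  → Not every requirement is met — no jurisdiction.
The Sylley Regional Court:
  (a) The plaintiff resides in Sylley, which satisfies one of the alternatives. Satisfied.
  (b) The defendant resides in Sylley, so one alternative holds. Condition met.
  (c) Cassian Odell resides in Sylley. Condition met.
  (d) Baptiste Works has its principal place of business in Sylley, so this disjunct is met. The exception is not triggered, since the operative events occurred in Holen, not Sylley. Condition met.
  → Jurisdiction lies.
The Circuit Court of Sylley:
  (a) Baptiste Works has its principal place of business in Sylley, so this disjunct is met. Met.
  (b) The defendant resides in Sylley, so one alternative holds. Condition met.
  (c) No contract (and hence no place of execution) is alleged. However, the defendant resides in Sylley, so the 'unless' proviso supplies this condition. Satisfied.
  (d) The plaintiff resides in Sylley, which satisfies one of the alternatives. Met.
  → All conditions met; jurisdiction exists.
Courts with jurisdiction: the Sylley Regional Court, the Circuit Court of Sylley — 2 in total.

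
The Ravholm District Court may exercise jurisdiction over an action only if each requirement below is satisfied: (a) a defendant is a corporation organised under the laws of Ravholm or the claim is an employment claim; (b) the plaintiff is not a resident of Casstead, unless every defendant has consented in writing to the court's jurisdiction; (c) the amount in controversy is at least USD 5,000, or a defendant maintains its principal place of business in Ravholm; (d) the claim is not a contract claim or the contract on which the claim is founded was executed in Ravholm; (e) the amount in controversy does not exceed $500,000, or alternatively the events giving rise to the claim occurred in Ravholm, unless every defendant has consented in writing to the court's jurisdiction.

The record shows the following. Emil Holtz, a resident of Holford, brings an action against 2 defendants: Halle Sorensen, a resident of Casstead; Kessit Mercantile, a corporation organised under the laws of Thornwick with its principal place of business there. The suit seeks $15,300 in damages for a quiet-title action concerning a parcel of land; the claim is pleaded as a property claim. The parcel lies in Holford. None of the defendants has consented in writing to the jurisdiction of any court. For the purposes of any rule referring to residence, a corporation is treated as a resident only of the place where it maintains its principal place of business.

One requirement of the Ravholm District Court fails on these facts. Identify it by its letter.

(a)

The Ravholm District Court:
  (a) The corporate defendant(s) are organised in Thornwick, not Ravholm; the claim is a property claim, not an employment claim — every alternative fails. Not satisfied.
  (b) The plaintiff resides in Holford, which is not Casstead. Met.
  (c) The amount in controversy is USD 15,300, which meets the $5,000 floor — that alternative is enough. Condition met.
  (d) The claim is a property claim, not a contract claim — that alternative is enough. Satisfied.
  (e) The amount in controversy is 15,300 dollars, within the $500,000 ceiling, which satisfies one of the alternatives. Met.
Only condition (a) fails.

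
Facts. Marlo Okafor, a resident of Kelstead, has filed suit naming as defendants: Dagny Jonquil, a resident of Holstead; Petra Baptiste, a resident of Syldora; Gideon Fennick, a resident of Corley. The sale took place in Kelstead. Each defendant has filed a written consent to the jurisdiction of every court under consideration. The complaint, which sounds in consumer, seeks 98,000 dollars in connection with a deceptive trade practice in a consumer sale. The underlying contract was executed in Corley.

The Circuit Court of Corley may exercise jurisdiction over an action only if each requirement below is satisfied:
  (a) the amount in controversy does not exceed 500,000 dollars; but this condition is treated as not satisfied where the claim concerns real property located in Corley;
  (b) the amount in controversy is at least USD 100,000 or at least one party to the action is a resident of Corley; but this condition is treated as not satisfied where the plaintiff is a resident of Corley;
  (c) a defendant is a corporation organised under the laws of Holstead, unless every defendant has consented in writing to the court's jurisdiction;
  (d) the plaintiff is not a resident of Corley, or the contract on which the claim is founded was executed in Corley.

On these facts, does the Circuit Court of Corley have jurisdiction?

The Circuit Court of Corley:
  (a) The amount in controversy is $98,000, within the $500,000 ceiling. And the carve-out is inapplicable — the claim does not concern real property. Met.
  (b) Gideon Fennick resides in Corley, so one alternative holds. And the carve-out is inapplicable — the plaintiff resides in Kelstead, not Corley. Met.
  (c) No defendant is a corporation. But every defendant has filed written consent, and the 'unless' clause therefore excuses the requirement. Met.
  (d) The plaintiff resides in Kelstead, which is not Corley — that alternative is enough. Condition met.
  → All conditions met; jurisdiction exists.

Yes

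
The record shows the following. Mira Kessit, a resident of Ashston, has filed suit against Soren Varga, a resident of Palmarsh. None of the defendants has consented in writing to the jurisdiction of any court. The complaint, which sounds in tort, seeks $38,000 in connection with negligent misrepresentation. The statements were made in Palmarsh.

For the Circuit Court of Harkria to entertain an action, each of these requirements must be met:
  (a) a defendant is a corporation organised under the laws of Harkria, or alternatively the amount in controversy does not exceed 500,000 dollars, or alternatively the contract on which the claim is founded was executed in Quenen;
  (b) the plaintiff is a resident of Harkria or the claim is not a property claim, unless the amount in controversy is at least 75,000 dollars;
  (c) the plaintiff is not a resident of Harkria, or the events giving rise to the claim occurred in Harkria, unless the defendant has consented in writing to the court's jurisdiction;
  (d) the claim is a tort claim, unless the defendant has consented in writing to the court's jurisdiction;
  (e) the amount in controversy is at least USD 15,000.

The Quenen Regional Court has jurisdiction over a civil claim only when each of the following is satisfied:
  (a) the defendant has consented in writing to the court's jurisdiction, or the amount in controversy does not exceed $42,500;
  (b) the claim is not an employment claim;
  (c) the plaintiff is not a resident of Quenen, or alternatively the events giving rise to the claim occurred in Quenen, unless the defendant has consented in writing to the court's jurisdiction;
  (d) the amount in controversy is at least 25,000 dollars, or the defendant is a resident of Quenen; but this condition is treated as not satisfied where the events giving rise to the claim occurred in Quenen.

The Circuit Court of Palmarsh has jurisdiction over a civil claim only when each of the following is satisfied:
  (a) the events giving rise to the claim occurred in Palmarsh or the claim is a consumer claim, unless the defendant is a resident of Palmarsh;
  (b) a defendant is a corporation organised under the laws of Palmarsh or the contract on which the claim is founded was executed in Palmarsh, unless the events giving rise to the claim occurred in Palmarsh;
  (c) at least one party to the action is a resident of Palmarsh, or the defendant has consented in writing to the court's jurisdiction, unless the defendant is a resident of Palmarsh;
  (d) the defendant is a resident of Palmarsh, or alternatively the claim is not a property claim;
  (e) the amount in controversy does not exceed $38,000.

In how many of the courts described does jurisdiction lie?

The Circuit Court of Harkria:
  (a) The amount in controversy is 38,000 dollars, within the 500,000 dollars ceiling, so one alternative holds. Satisfied.
  (b) The claim is a tort claim, not a property claim, so one alternative holds. Condition met.
  (c) The plaintiff resides in Ashston, which is not Harkria, which satisfies one of the alternatives. Satisfied.
  (d) The claim is a tort claim. Satisfied.
  (e) The amount in controversy is 38,000 dollars, which meets the $15,000 floor. Condition met.
  → Every requirement is satisfied — jurisdiction.
The Quenen Regional Court:
  (a) The amount in controversy is $38,000, within the USD 42,500 ceiling, which satisfies one of the alternatives. Condition met.
  (b) The claim is a tort claim, not an employment claim. Satisfied.
  (c) The plaintiff resides in Ashston, which is not Quenen, which satisfies one of the alternatives. Satisfied.
  (d) The amount in controversy is USD 38,000, which meets the 25,000 dollars floor, which satisfies one of the alternatives. And the carve-out is inapplicable — the operative events occurred in Palmarsh, not Quenen. Condition met.
  → Every requirement is satisfied — jurisdiction.
The Circuit Court of Palmarsh:
  (a) The operative events occurred in Palmarsh — that alternative is enough. Condition met.
  (b) No defendant is a corporation; no contract (and hence no place of execution) is alleged — no alternative holds. The proviso rescues it, though: the operative events occurred in Palmarsh. Condition met.
  (c) Soren Varga resides in Palmarsh, so one alternative holds. Met.
  (d) The defendant resides in Palmarsh — that alternative is enough. Met.
  (e) The amount in controversy is $38,000, within the 38,000 dollars ceiling. Met.
  → Every requirement is satisfied — jurisdiction.
Courts with jurisdiction: the Circuit Court of Harkria, the Quenen Regional Court, the Circuit Court of Palmarsh — 3 in total.

3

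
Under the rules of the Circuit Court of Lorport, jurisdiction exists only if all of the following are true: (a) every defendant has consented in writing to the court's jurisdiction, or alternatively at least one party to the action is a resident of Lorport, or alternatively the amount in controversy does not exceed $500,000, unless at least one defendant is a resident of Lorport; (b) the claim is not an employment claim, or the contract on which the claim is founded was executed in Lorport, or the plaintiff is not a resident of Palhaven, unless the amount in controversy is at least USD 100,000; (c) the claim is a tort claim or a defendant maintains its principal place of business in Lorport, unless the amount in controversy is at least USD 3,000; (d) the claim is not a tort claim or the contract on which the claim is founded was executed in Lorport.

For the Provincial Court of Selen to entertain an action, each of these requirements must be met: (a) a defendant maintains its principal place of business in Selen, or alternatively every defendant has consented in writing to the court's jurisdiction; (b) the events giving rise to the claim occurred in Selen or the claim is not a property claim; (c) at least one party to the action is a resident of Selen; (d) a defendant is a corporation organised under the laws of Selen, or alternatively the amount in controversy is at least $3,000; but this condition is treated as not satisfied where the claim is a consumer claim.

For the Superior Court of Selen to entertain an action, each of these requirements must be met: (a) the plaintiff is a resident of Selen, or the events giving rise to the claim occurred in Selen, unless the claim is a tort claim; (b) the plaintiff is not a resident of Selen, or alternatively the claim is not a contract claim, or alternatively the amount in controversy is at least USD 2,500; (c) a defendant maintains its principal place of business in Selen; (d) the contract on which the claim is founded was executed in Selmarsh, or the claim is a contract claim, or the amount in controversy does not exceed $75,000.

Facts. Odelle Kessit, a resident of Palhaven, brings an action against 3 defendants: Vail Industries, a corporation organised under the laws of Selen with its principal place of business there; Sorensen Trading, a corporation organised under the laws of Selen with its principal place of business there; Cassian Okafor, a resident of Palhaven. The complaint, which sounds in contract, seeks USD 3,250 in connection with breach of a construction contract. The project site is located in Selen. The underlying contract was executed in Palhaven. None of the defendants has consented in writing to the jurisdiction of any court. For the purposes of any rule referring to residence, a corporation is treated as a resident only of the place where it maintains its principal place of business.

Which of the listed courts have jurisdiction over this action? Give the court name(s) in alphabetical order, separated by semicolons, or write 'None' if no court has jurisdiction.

the Circuit Court of Lorport; the Provincial Court of Selen; the Superior Court of Selen

The Circuit Court of Lorport:
  (a) The amount in controversy is USD 3,250, within the $500,000 ceiling, so this disjunct is met. Condition met.
  (b) The claim is a contract claim, not an employment claim — that alternative is enough. Satisfied.
  (c) The claim is a contract claim, not a tort claim; the corporate defendant(s) have their principal place of business in Selen, not Lorport — none of the alternatives is met. The proviso rescues it, though: the amount in controversy is 3,250 dollars, which meets the USD 3,000 floor. Condition met.
  (d) The claim is a contract claim, not a tort claim, so one alternative holds. Condition met.
  → The court has jurisdiction.
The Provincial Court of Selen:
  (a) Vail Industries has its principal place of business in Selen, which satisfies one of the alternatives. Satisfied.
  (b) The operative events occurred in Selen, so this disjunct is met. Met.
  (c) Vail Industries resides in Selen. Condition met.
  (d) Vail Industries is organised under the laws of Selen, so one alternative holds. And the carve-out is inapplicable — the claim is a contract claim, not a consumer claim. Met.
  → Every requirement is satisfied — jurisdiction.
The Superior Court of Selen:
  (a) The operative events occurred in Selen, which satisfies one of the alternatives. Met.
  (b) The plaintiff resides in Palhaven, which is not Selen, so one alternative holds. Condition met.
  (c) Vail Industries has its principal place of business in Selen. Condition met.
  (d) The claim is a contract claim, which satisfies one of the alternatives. Satisfied.
  → All conditions met; jurisdiction exists.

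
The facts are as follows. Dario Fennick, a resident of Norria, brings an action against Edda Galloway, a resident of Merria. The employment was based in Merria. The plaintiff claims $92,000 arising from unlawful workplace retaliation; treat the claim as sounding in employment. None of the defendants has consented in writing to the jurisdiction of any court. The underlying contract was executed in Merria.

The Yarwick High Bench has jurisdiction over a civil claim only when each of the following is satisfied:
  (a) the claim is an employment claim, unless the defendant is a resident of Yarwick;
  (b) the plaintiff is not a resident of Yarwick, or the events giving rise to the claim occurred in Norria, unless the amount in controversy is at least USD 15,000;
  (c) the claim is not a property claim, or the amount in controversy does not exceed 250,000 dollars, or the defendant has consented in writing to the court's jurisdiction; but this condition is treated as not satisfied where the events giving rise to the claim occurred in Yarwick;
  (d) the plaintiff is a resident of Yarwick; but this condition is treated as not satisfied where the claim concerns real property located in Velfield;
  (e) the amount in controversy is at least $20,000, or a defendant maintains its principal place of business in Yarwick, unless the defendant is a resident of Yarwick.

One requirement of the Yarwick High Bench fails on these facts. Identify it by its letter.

(d)

The Yarwick High Bench:
  (a) The claim is an employment claim. Condition met.
  (b) The plaintiff resides in Norria, which is not Yarwick, which satisfies one of the alternatives. Condition met.
  (c) The claim is an employment claim, not a property claim, which satisfies one of the alternatives. The exception is not triggered, since the operative events occurred in Merria, not Yarwick. Met.
  (d) The plaintiff resides in Norria, not Yarwick. Condition not met.
  (e) The amount in controversy is $92,000, which meets the $20,000 floor, so this disjunct is met. Met.
Only condition (d) fails.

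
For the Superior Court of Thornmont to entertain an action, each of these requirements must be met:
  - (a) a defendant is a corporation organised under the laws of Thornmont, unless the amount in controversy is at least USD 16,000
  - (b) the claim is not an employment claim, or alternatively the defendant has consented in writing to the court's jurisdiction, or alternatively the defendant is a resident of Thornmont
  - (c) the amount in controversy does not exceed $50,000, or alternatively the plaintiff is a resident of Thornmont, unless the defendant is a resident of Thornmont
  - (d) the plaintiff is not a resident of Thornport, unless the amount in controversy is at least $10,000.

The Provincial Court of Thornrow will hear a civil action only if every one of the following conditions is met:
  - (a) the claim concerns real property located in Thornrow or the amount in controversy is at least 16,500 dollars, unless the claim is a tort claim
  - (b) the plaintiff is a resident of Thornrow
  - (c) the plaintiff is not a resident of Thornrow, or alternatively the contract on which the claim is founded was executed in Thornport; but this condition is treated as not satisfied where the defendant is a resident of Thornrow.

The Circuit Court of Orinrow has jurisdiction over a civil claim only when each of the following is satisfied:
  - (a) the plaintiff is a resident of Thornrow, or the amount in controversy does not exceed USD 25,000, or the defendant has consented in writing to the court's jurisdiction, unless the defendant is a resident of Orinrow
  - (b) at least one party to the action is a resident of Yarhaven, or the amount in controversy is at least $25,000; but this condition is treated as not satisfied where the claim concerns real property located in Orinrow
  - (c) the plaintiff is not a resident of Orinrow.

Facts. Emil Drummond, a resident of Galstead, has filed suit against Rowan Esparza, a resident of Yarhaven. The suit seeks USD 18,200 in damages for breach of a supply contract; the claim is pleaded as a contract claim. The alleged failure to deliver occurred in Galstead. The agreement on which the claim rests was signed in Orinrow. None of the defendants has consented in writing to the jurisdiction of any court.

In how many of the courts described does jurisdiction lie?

2

The Superior Court of Thornmont:
  (a) No defendant is a corporation. However, the amount in controversy is USD 18,200, which meets the $16,000 floor, so the 'unless' proviso supplies this condition. Met.
  (b) The claim is a contract claim, not an employment claim, so one alternative holds. Satisfied.
  (c) The amount in controversy is $18,200, within the USD 50,000 ceiling, so one alternative holds. Satisfied.
  (d) The plaintiff resides in Galstead, which is not Thornport. Satisfied.
  → The court has jurisdiction.
The Provincial Court of Thornrow:
  (a) The amount in controversy is $18,200, which meets the $16,500 floor — that alternative is enough. Condition met.
  (b) The plaintiff resides in Galstead, not Thornrow. Fails.
  (c) The plaintiff resides in Galstead, which is not Thornrow, so one alternative holds. The exception is not triggered, since the defendant resides in Yarhaven, not Thornrow. Satisfied.
  → The court lacks jurisdiction.
The Circuit Court of Orinrow:
  (a) The amount in controversy is 18,200 dollars, within the USD 25,000 ceiling, so one alternative holds. Satisfied.
  (b) Rowan Esparza resides in Yarhaven, which satisfies one of the alternatives. The exception is not triggered, since the claim does not concern real property. Condition met.
  (c) The plaintiff resides in Galstead, which is not Orinrow. Met.
  → All conditions met; jurisdiction exists.
Courts with jurisdiction: the Superior Court of Thornmont, the Circuit Court of Orinrow — 2 in total.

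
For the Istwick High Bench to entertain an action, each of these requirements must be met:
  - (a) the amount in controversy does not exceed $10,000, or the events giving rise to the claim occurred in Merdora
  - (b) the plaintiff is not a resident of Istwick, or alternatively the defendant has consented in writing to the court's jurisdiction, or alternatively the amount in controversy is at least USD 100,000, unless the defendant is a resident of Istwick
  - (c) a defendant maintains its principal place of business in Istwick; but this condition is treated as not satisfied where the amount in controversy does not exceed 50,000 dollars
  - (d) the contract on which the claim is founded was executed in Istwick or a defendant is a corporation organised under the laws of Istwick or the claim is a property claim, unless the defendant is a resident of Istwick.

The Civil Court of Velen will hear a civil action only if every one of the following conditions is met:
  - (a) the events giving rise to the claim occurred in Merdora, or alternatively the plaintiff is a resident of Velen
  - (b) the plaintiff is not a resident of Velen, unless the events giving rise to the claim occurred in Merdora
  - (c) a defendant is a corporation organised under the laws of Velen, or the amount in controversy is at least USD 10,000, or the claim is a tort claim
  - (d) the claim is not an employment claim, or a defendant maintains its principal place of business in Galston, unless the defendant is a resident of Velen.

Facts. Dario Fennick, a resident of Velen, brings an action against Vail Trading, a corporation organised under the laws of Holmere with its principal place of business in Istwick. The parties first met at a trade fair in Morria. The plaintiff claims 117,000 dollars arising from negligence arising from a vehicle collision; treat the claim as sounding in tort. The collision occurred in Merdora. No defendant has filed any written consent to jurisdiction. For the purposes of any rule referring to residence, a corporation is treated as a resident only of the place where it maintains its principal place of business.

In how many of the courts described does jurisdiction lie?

2

The Istwick High Bench:
  (a) The operative events occurred in Merdora, so one alternative holds. Satisfied.
  (b) The plaintiff resides in Velen, which is not Istwick — that alternative is enough. Satisfied.
  (c) Vail Trading has its principal place of business in Istwick. The exception is not triggered, since the amount in controversy is USD 117,000, above the $50,000 ceiling. Satisfied.
  (d) No contract (and hence no place of execution) is alleged; the corporate defendant(s) are organised in Holmere, not Istwick; the claim is a tort claim, not a property claim — every alternative fails. But the defendant resides in Istwick, and the 'unless' clause therefore excuses the requirement. Met.
  → Jurisdiction lies.
The Civil Court of Velen:
  (a) The operative events occurred in Merdora, so this disjunct is met. Condition met.
  (b) The plaintiff resides in Velen. But the operative events occurred in Merdora, and the 'unless' clause therefore excuses the requirement. Met.
  (c) The amount in controversy is USD 117,000, which meets the 10,000 dollars floor, so one alternative holds. Condition met.
  (d) The claim is a tort claim, not an employment claim — that alternative is enough. Satisfied.
  → Jurisdiction lies.
Courts with jurisdiction: the Istwick High Bench, the Civil Court of Velen — 2 in total.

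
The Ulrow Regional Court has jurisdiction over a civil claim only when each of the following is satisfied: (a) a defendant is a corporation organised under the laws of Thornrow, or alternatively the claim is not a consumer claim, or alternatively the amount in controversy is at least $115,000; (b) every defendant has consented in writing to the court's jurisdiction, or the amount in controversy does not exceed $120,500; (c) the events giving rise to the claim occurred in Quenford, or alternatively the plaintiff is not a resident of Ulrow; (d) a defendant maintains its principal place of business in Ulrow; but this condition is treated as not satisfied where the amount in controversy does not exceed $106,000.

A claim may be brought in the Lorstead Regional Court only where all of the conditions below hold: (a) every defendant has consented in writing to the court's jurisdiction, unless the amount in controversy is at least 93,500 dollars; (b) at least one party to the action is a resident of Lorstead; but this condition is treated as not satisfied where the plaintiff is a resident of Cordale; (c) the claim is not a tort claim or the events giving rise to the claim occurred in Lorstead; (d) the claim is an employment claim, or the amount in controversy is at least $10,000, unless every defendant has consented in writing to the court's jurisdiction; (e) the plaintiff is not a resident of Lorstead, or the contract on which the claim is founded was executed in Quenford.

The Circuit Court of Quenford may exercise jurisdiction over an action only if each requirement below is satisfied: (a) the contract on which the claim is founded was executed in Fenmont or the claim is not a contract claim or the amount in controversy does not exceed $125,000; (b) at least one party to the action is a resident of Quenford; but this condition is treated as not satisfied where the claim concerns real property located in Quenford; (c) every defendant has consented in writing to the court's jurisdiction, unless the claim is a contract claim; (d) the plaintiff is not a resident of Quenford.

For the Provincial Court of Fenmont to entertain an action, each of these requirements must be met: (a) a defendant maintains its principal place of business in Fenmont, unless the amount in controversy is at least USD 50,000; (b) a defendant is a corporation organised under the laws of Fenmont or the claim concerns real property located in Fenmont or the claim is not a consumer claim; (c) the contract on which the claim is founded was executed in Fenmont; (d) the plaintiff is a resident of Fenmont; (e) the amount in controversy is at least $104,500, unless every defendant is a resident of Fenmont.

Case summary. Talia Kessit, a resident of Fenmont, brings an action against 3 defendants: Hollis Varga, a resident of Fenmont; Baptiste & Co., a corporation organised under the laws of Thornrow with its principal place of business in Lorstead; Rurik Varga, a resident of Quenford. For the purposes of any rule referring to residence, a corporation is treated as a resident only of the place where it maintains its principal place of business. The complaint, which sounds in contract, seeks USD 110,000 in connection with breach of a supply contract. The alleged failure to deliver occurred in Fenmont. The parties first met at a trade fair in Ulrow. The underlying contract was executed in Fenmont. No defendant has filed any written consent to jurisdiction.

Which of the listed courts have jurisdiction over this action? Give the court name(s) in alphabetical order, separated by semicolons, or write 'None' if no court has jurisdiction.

The Ulrow Regional Court:
  (a) Baptiste & Co. is organised under the laws of Thornrow — that alternative is enough. Satisfied.
  (b) The amount in controversy is USD 110,000, within the $120,500 ceiling, so one alternative holds. Met.
  (c) The plaintiff resides in Fenmont, which is not Ulrow, which satisfies one of the alternatives. Satisfied.
  (d) The corporate defendant(s) have their principal place of business in Lorstead, not Ulrow. Fails.
  → Not every requirement is met — no jurisdiction.
The Lorstead Regional Court:
  (a) No such written consent has been filed. The proviso rescues it, though: the amount in controversy is 110,000 dollars, which meets the USD 93,500 floor. Condition met.
  (b) Baptiste & Co. resides in Lorstead. The carve-out does not apply: the plaintiff resides in Fenmont, not Cordale. Satisfied.
  (c) The claim is a contract claim, not a tort claim — that alternative is enough. Condition met.
  (d) The amount in controversy is 110,000 dollars, which meets the 10,000 dollars floor, so this disjunct is met. Satisfied.
  (e) The plaintiff resides in Fenmont, which is not Lorstead, so one alternative holds. Condition met.
  → All conditions met; jurisdiction exists.
The Circuit Court of Quenford:
  (a) The contract was executed in Fenmont, so this disjunct is met. Satisfied.
  (b) Rurik Varga resides in Quenford. And the carve-out is inapplicable — the claim does not concern real property. Condition met.
  (c) No such written consent has been filed. However, the claim is a contract claim, so the 'unless' proviso supplies this condition. Met.
  (d) The plaintiff resides in Fenmont, which is not Quenford. Condition met.
  → Jurisdiction lies.
The Provincial Court of Fenmont:
  (a) The corporate defendant(s) have their principal place of business in Lorstead, not Fenmont. However, the amount in controversy is 110,000 dollars, which meets the 50,000 dollars floor, so the 'unless' proviso supplies this condition. Met.
  (b) The claim is a contract claim, not a consumer claim, so this disjunct is met. Satisfied.
  (c) The contract was executed in Fenmont. Condition met.
  (d) The plaintiff resides in Fenmont. Satisfied.
  (e) The amount in controversy is 110,000 dollars, which meets the $104,500 floor. Satisfied.
  → Every requirement is satisfied — jurisdiction.

the Circuit Court of Quenford; the Lorstead Regional Court; the Provincial Court of Fenmont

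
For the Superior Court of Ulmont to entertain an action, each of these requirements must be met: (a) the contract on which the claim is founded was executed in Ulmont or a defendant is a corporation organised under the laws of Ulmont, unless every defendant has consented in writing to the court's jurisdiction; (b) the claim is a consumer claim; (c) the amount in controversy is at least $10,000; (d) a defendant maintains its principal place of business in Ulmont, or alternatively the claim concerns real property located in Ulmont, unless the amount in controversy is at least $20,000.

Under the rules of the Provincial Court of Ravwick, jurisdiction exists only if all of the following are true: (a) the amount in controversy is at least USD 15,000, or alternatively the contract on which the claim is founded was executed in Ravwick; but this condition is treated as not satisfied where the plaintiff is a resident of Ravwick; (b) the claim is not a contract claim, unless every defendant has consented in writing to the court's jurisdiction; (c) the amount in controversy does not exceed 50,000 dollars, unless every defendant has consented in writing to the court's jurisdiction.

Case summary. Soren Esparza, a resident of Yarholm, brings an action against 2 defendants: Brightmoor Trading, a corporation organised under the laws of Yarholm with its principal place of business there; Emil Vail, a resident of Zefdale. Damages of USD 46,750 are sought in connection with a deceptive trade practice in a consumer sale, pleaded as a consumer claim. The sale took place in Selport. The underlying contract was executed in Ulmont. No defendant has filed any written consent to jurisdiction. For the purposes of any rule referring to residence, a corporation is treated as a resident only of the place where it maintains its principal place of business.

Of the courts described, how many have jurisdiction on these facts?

2

The Superior Court of Ulmont:
  (a) The contract was executed in Ulmont — that alternative is enough. Condition met.
  (b) The claim is a consumer claim. Satisfied.
  (c) The amount in controversy is 46,750 dollars, which meets the USD 10,000 floor. Condition met.
  (d) The corporate defendant(s) have their principal place of business in Yarholm, not Ulmont; the claim does not concern real property — every alternative fails. But the amount in controversy is 46,750 dollars, which meets the 20,000 dollars floor, and the 'unless' clause therefore excuses the requirement. Met.
  → Every requirement is satisfied — jurisdiction.
The Provincial Court of Ravwick:
  (a) The amount in controversy is 46,750 dollars, which meets the USD 15,000 floor, so this disjunct is met. The carve-out does not apply: the plaintiff resides in Yarholm, not Ravwick. Met.
  (b) The claim is a consumer claim, not a contract claim. Satisfied.
  (c) The amount in controversy is USD 46,750, within the $50,000 ceiling. Condition met.
  → The court has jurisdiction.
Courts with jurisdiction: the Superior Court of Ulmont, the Provincial Court of Ravwick — 2 in total.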